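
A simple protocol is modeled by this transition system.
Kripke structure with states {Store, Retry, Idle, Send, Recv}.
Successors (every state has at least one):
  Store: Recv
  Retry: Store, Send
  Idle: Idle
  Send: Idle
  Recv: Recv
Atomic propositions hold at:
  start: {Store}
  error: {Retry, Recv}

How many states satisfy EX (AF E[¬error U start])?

1

Sat(¬error) = {Store, Idle, Send}
E[¬error U start]: least fixpoint, start Z0 = Sat(start) = {Store}, add states in Sat(¬error) with some successor in Z. Already a fixed point.
Sat(E[¬error U start]) = {Store}
AF E[¬error U start]: least fixpoint, start Z0 = {Store}, add states with every successor in Z. Already a fixed point.
Sat(AF E[¬error U start]) = {Store}
Sat(EX (AF E[¬error U start])) = {s : some successor in {Store}} = {Retry}
|Sat(EX (AF E[¬error U start]))| = |{Retry}| = 1.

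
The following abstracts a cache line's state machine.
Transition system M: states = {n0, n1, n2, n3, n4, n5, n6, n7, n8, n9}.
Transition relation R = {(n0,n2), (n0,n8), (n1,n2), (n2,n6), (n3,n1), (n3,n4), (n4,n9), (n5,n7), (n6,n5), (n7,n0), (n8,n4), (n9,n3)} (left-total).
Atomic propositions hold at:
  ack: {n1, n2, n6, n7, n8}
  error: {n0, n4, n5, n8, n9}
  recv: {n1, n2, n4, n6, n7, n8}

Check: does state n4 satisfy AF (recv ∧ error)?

Yes

Sat(recv ∧ error) = {n4, n8}
AF (recv ∧ error): least fixpoint, start Z0 = {n4, n8}, add states with every successor in Z. Already a fixed point.
Sat(AF (recv ∧ error)) = {n4, n8}
n4 ∈ Sat(AF (recv ∧ error)) = {n4, n8}, so the formula holds at n4.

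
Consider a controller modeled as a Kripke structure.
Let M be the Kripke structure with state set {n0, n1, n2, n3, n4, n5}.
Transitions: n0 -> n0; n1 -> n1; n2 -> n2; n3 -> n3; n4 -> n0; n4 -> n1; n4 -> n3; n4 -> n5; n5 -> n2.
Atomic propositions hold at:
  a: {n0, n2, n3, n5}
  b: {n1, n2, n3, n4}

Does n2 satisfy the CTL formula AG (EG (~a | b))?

Yes

Sat(~a) = {n1, n4}
Sat(~a | b) = {n1, n2, n3, n4}
EG (~a | b): greatest fixpoint, start Z0 = {n1, n2, n3, n4}, keep only states in Sat with some successor in Z. Already a fixed point.
Sat(EG (~a | b)) = {n1, n2, n3, n4}
AG (EG (~a | b)): greatest fixpoint, start Z0 = {n1, n2, n3, n4}, keep only states in Sat with every successor in Z. Z1 = {n1, n2, n3}; fixed.
Sat(AG (EG (~a | b))) = {n1, n2, n3}
n2 ∈ Sat(AG (EG (~a | b))) = {n1, n2, n3}, so the formula holds at n2.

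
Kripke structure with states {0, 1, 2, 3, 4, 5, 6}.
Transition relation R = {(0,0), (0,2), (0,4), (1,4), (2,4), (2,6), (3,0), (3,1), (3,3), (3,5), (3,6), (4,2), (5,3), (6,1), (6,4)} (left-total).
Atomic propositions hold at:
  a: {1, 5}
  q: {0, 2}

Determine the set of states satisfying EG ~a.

Sat(~a) = {0, 2, 3, 4, 6}
EG ~a: greatest fixpoint, start Z0 = {0, 2, 3, 4, 6}, keep only states in Sat with some successor in Z. Already a fixed point.
Sat(EG ~a) = {0, 2, 3, 4, 6}

{0, 2, 3, 4, 6}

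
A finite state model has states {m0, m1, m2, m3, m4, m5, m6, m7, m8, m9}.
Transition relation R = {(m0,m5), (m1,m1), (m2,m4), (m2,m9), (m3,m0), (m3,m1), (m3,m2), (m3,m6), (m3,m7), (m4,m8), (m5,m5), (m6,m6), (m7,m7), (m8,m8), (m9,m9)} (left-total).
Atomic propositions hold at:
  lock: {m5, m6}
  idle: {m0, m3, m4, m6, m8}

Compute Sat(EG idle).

{m3, m4, m6, m8}

EG idle: greatest fixpoint, start Z0 = {m0, m3, m4, m6, m8}, keep only states in Sat with some successor in Z. Z1 = {m3, m4, m6, m8}; fixed.
Sat(EG idle) = {m3, m4, m6, m8}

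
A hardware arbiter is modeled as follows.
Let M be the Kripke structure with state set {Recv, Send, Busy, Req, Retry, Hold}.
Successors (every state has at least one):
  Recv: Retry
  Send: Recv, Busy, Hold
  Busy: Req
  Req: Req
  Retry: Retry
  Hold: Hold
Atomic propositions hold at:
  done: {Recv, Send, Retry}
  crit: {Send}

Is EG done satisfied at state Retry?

EG done: greatest fixpoint, start Z0 = {Recv, Send, Retry}, keep only states in Sat with some successor in Z. Already a fixed point.
Sat(EG done) = {Recv, Send, Retry}
Retry ∈ Sat(EG done) = {Recv, Send, Retry}, so the formula holds at Retry.

Yes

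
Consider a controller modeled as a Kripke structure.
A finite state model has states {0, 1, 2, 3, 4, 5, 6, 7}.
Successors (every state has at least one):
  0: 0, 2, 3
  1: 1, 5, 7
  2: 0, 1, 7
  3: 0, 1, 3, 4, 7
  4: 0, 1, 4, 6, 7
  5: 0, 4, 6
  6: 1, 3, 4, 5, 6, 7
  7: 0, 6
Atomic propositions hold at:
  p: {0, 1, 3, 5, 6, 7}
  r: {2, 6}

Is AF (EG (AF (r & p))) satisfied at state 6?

Yes

Sat(r & p) = {6}
AF (r & p): least fixpoint, start Z0 = {6}, add states with every successor in Z. Already a fixed point.
Sat(AF (r & p)) = {6}
EG (AF (r & p)): greatest fixpoint, start Z0 = {6}, keep only states in Sat with some successor in Z. Already a fixed point.
Sat(EG (AF (r & p))) = {6}
AF (EG (AF (r & p))): least fixpoint, start Z0 = {6}, add states with every successor in Z. Already a fixed point.
Sat(AF (EG (AF (r & p)))) = {6}
6 ∈ Sat(AF (EG (AF (r & p)))) = {6}, so the formula holds at 6.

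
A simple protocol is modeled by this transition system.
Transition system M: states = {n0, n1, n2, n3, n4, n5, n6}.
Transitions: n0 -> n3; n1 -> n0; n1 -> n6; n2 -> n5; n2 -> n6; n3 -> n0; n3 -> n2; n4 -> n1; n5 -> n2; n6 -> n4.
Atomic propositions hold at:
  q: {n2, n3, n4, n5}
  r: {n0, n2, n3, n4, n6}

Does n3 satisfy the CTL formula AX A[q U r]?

Yes

A[q U r]: least fixpoint, start Z0 = Sat(r) = {n0, n2, n3, n4, n6}, add states in Sat(q) with every successor in Z. Z1 = {n0, n2, n3, n4, n5, n6}; fixed.
Sat(A[q U r]) = {n0, n2, n3, n4, n5, n6}
Sat(AX A[q U r]) = {s : every successor in {n0, n2, n3, n4, n5, n6}} = {n0, n1, n2, n3, n5, n6}
n3 ∈ Sat(AX A[q U r]) = {n0, n1, n2, n3, n5, n6}, so the formula holds at n3.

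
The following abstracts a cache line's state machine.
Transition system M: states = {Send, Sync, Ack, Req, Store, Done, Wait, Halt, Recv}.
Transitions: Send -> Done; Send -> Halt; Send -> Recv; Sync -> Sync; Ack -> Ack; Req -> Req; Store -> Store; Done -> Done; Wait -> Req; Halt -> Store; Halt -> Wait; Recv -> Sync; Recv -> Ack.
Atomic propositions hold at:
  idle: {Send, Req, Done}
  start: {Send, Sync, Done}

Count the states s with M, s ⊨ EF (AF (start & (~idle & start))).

Sat(~idle) = {Sync, Ack, Store, Wait, Halt, Recv}
Sat(~idle & start) = {Sync}
Sat(start & (~idle & start)) = {Sync}
AF (start & (~idle & start)): least fixpoint, start Z0 = {Sync}, add states with every successor in Z. Already a fixed point.
Sat(AF (start & (~idle & start))) = {Sync}
EF (AF (start & (~idle & start))): least fixpoint, start Z0 = {Sync}, add states with some successor in Z. Z1 = {Sync, Recv}; Z2 = {Send, Sync, Recv}; fixed.
Sat(EF (AF (start & (~idle & start)))) = {Send, Sync, Recv}
|Sat(EF (AF (start & (~idle & start))))| = |{Send, Sync, Recv}| = 3.

3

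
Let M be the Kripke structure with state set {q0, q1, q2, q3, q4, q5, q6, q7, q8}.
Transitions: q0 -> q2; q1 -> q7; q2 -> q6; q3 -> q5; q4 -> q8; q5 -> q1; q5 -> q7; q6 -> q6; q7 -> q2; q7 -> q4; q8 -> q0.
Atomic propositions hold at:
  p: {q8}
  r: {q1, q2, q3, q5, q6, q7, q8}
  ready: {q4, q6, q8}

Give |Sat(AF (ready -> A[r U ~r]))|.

8

Sat(~r) = {q0, q4}
A[r U ~r]: least fixpoint, start Z0 = Sat(~r) = {q0, q4}, add states in Sat(r) with every successor in Z. Z1 = {q0, q4, q8}; fixed.
Sat(A[r U ~r]) = {q0, q4, q8}
Sat(ready -> A[r U ~r]) = {q0, q1, q2, q3, q4, q5, q7, q8}
AF (ready -> A[r U ~r]): least fixpoint, start Z0 = {q0, q1, q2, q3, q4, q5, q7, q8}, add states with every successor in Z. Already a fixed point.
Sat(AF (ready -> A[r U ~r])) = {q0, q1, q2, q3, q4, q5, q7, q8}
|Sat(AF (ready -> A[r U ~r]))| = |{q0, q1, q2, q3, q4, q5, q7, q8}| = 8.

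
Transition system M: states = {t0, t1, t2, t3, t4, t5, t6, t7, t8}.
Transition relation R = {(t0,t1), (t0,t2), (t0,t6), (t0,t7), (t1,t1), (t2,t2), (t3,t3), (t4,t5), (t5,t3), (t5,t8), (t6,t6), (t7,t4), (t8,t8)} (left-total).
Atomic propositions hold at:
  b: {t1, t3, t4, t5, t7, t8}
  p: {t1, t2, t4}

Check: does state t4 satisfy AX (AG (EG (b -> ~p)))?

Yes

Sat(~p) = {t0, t3, t5, t6, t7, t8}
Sat(b -> ~p) = {t0, t2, t3, t5, t6, t7, t8}
EG (b -> ~p): greatest fixpoint, start Z0 = {t0, t2, t3, t5, t6, t7, t8}, keep only states in Sat with some successor in Z. Z1 = {t0, t2, t3, t5, t6, t8}; fixed.
Sat(EG (b -> ~p)) = {t0, t2, t3, t5, t6, t8}
AG (EG (b -> ~p)): greatest fixpoint, start Z0 = {t0, t2, t3, t5, t6, t8}, keep only states in Sat with every successor in Z. Z1 = {t2, t3, t5, t6, t8}; fixed.
Sat(AG (EG (b -> ~p))) = {t2, t3, t5, t6, t8}
Sat(AX (AG (EG (b -> ~p)))) = {s : every successor in {t2, t3, t5, t6, t8}} = {t2, t3, t4, t5, t6, t8}
t4 ∈ Sat(AX (AG (EG (b -> ~p)))) = {t2, t3, t4, t5, t6, t8}, so the formula holds at t4.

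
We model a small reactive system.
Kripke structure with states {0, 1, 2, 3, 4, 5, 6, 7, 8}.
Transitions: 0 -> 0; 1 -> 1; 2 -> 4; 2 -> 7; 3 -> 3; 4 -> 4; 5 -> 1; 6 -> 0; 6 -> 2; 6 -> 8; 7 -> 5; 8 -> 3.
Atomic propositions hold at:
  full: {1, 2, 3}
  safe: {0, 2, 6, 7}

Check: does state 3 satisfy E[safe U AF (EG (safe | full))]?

Sat(safe | full) = {0, 1, 2, 3, 6, 7}
EG (safe | full): greatest fixpoint, start Z0 = {0, 1, 2, 3, 6, 7}, keep only states in Sat with some successor in Z. Z1 = {0, 1, 2, 3, 6}; Z2 = {0, 1, 3, 6}; fixed.
Sat(EG (safe | full)) = {0, 1, 3, 6}
AF (EG (safe | full)): least fixpoint, start Z0 = {0, 1, 3, 6}, add states with every successor in Z. Z1 = {0, 1, 3, 5, 6, 8}; Z2 = {0, 1, 3, 5, 6, 7, 8}; fixed.
Sat(AF (EG (safe | full))) = {0, 1, 3, 5, 6, 7, 8}
E[safe U AF (EG (safe | full))]: least fixpoint, start Z0 = Sat(AF (EG (safe | full))) = {0, 1, 3, 5, 6, 7, 8}, add states in Sat(safe) with some successor in Z. Z1 = {0, 1, 2, 3, 5, 6, 7, 8}; fixed.
Sat(E[safe U AF (EG (safe | full))]) = {0, 1, 2, 3, 5, 6, 7, 8}
3 ∈ Sat(E[safe U AF (EG (safe | full))]) = {0, 1, 2, 3, 5, 6, 7, 8}, so the formula holds at 3.

Yes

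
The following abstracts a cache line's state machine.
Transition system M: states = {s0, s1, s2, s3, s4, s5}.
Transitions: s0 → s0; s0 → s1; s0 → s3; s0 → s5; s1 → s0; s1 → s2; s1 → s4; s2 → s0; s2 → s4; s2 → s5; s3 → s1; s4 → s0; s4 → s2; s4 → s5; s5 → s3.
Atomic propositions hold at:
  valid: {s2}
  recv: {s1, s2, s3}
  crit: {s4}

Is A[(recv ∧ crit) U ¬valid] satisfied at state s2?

No

Sat(recv ∧ crit) = ∅
Sat(¬valid) = {s0, s1, s3, s4, s5}
A[(recv ∧ crit) U ¬valid]: least fixpoint, start Z0 = Sat(¬valid) = {s0, s1, s3, s4, s5}, add states in Sat(recv ∧ crit) with every successor in Z. Already a fixed point.
Sat(A[(recv ∧ crit) U ¬valid]) = {s0, s1, s3, s4, s5}
s2 ∉ Sat(A[(recv ∧ crit) U ¬valid]) = {s0, s1, s3, s4, s5}, so the formula does not hold at s2.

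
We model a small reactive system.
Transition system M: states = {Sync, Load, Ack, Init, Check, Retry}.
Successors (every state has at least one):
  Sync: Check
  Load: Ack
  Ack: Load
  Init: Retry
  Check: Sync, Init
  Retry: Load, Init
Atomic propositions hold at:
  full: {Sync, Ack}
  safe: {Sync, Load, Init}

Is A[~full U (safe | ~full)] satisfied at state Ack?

Sat(~full) = {Load, Init, Check, Retry}
Sat(safe | ~full) = {Sync, Load, Init, Check, Retry}
A[~full U (safe | ~full)]: least fixpoint, start Z0 = Sat((safe | ~full)) = {Sync, Load, Init, Check, Retry}, add states in Sat(~full) with every successor in Z. Already a fixed point.
Sat(A[~full U (safe | ~full)]) = {Sync, Load, Init, Check, Retry}
Ack ∉ Sat(A[~full U (safe | ~full)]) = {Sync, Load, Init, Check, Retry}, so the formula does not hold at Ack.

No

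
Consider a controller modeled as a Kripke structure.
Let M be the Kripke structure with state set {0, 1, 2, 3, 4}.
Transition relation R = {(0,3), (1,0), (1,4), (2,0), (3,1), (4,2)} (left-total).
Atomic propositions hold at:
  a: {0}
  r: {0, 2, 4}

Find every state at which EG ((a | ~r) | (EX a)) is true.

{0, 1, 2, 3}

Sat(~r) = {1, 3}
Sat(a | ~r) = {0, 1, 3}
Sat(EX a) = {s : some successor in {0}} = {1, 2}
Sat((a | ~r) | (EX a)) = {0, 1, 2, 3}
EG ((a | ~r) | (EX a)): greatest fixpoint, start Z0 = {0, 1, 2, 3}, keep only states in Sat with some successor in Z. Already a fixed point.
Sat(EG ((a | ~r) | (EX a))) = {0, 1, 2, 3}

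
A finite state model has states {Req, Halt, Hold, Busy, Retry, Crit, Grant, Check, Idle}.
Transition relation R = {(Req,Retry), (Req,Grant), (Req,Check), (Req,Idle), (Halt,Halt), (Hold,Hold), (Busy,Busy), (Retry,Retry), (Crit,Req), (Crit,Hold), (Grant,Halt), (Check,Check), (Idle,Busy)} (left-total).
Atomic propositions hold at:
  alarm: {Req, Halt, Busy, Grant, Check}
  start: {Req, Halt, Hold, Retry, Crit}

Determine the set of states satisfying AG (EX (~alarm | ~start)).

Sat(~alarm) = {Hold, Retry, Crit, Idle}
Sat(~start) = {Busy, Grant, Check, Idle}
Sat(~alarm | ~start) = {Hold, Busy, Retry, Crit, Grant, Check, Idle}
Sat(EX (~alarm | ~start)) = {s : some successor in {Hold, Busy, Retry, Crit, Grant, Check, Idle}} = {Req, Hold, Busy, Retry, Crit, Check, Idle}
AG (EX (~alarm | ~start)): greatest fixpoint, start Z0 = {Req, Hold, Busy, Retry, Crit, Check, Idle}, keep only states in Sat with every successor in Z. Z1 = {Hold, Busy, Retry, Crit, Check, Idle}; Z2 = {Hold, Busy, Retry, Check, Idle}; fixed.
Sat(AG (EX (~alarm | ~start))) = {Hold, Busy, Retry, Check, Idle}

{Hold, Busy, Retry, Check, Idle}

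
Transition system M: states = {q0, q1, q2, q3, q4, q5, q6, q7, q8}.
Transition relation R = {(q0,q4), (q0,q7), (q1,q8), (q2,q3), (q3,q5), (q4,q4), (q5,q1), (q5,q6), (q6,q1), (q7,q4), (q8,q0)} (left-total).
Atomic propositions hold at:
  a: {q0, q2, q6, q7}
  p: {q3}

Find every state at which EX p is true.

{q2}

Sat(EX p) = {s : some successor in {q3}} = {q2}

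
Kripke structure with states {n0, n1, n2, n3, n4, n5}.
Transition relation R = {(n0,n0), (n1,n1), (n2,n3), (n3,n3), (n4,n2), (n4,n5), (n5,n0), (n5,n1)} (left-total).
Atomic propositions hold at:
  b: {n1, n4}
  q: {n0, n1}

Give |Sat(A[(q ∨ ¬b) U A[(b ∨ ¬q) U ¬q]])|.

4

Sat(¬b) = {n0, n2, n3, n5}
Sat(q ∨ ¬b) = {n0, n1, n2, n3, n5}
Sat(¬q) = {n2, n3, n4, n5}
Sat(b ∨ ¬q) = {n1, n2, n3, n4, n5}
A[(b ∨ ¬q) U ¬q]: least fixpoint, start Z0 = Sat(¬q) = {n2, n3, n4, n5}, add states in Sat(b ∨ ¬q) with every successor in Z. Already a fixed point.
Sat(A[(b ∨ ¬q) U ¬q]) = {n2, n3, n4, n5}
A[(q ∨ ¬b) U A[(b ∨ ¬q) U ¬q]]: least fixpoint, start Z0 = Sat(A[(b ∨ ¬q) U ¬q]) = {n2, n3, n4, n5}, add states in Sat(q ∨ ¬b) with every successor in Z. Already a fixed point.
Sat(A[(q ∨ ¬b) U A[(b ∨ ¬q) U ¬q]]) = {n2, n3, n4, n5}
|Sat(A[(q ∨ ¬b) U A[(b ∨ ¬q) U ¬q]])| = |{n2, n3, n4, n5}| = 4.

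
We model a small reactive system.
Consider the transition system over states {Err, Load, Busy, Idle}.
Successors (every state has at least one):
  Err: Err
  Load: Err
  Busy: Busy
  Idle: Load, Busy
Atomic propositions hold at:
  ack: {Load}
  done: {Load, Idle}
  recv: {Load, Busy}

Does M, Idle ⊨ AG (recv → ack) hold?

Sat(recv → ack) = {Err, Load, Idle}
AG (recv → ack): greatest fixpoint, start Z0 = {Err, Load, Idle}, keep only states in Sat with every successor in Z. Z1 = {Err, Load}; fixed.
Sat(AG (recv → ack)) = {Err, Load}
Idle ∉ Sat(AG (recv → ack)) = {Err, Load}, so the formula does not hold at Idle.

No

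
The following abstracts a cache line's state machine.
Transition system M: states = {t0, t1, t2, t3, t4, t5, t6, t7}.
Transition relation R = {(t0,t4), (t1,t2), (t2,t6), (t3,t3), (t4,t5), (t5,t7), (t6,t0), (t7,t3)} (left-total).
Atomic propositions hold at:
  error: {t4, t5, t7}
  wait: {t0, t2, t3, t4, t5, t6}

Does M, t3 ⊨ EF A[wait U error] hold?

A[wait U error]: least fixpoint, start Z0 = Sat(error) = {t4, t5, t7}, add states in Sat(wait) with every successor in Z. Z1 = {t0, t4, t5, t7}; Z2 = {t0, t4, t5, t6, t7}; Z3 = {t0, t2, t4, t5, t6, t7}; fixed.
Sat(A[wait U error]) = {t0, t2, t4, t5, t6, t7}
EF A[wait U error]: least fixpoint, start Z0 = {t0, t2, t4, t5, t6, t7}, add states with some successor in Z. Z1 = {t0, t1, t2, t4, t5, t6, t7}; fixed.
Sat(EF A[wait U error]) = {t0, t1, t2, t4, t5, t6, t7}
t3 ∉ Sat(EF A[wait U error]) = {t0, t1, t2, t4, t5, t6, t7}, so the formula does not hold at t3.

No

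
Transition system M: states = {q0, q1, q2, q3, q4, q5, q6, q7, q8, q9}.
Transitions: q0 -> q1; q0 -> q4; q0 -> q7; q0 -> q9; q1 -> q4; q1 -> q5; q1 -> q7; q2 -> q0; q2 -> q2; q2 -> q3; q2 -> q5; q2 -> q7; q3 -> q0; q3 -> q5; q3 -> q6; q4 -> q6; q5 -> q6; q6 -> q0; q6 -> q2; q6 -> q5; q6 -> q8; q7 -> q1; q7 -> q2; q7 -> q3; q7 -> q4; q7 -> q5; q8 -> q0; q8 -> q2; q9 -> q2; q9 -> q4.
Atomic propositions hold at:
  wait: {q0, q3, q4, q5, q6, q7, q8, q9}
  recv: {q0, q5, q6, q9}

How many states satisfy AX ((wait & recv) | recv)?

3

Sat(wait & recv) = {q0, q5, q6, q9}
Sat((wait & recv) | recv) = {q0, q5, q6, q9}
Sat(AX ((wait & recv) | recv)) = {s : every successor in {q0, q5, q6, q9}} = {q3, q4, q5}
|Sat(AX ((wait & recv) | recv))| = |{q3, q4, q5}| = 3.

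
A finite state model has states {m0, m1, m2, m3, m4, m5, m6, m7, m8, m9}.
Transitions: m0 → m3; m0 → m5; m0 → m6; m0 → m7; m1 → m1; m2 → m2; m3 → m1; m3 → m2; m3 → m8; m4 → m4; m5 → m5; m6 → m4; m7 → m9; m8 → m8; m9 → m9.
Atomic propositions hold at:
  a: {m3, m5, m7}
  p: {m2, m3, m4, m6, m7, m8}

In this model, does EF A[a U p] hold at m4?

Yes

A[a U p]: least fixpoint, start Z0 = Sat(p) = {m2, m3, m4, m6, m7, m8}, add states in Sat(a) with every successor in Z. Already a fixed point.
Sat(A[a U p]) = {m2, m3, m4, m6, m7, m8}
EF A[a U p]: least fixpoint, start Z0 = {m2, m3, m4, m6, m7, m8}, add states with some successor in Z. Z1 = {m0, m2, m3, m4, m6, m7, m8}; fixed.
Sat(EF A[a U p]) = {m0, m2, m3, m4, m6, m7, m8}
m4 ∈ Sat(EF A[a U p]) = {m0, m2, m3, m4, m6, m7, m8}, so the formula holds at m4.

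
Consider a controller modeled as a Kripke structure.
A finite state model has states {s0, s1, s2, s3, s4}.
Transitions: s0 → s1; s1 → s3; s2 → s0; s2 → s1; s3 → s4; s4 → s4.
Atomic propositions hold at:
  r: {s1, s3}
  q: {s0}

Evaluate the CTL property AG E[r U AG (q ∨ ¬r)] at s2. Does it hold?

Sat(¬r) = {s0, s2, s4}
Sat(q ∨ ¬r) = {s0, s2, s4}
AG (q ∨ ¬r): greatest fixpoint, start Z0 = {s0, s2, s4}, keep only states in Sat with every successor in Z. Z1 = {s4}; fixed.
Sat(AG (q ∨ ¬r)) = {s4}
E[r U AG (q ∨ ¬r)]: least fixpoint, start Z0 = Sat(AG (q ∨ ¬r)) = {s4}, add states in Sat(r) with some successor in Z. Z1 = {s3, s4}; Z2 = {s1, s3, s4}; fixed.
Sat(E[r U AG (q ∨ ¬r)]) = {s1, s3, s4}
AG E[r U AG (q ∨ ¬r)]: greatest fixpoint, start Z0 = {s1, s3, s4}, keep only states in Sat with every successor in Z. Already a fixed point.
Sat(AG E[r U AG (q ∨ ¬r)]) = {s1, s3, s4}
s2 ∉ Sat(AG E[r U AG (q ∨ ¬r)]) = {s1, s3, s4}, so the formula does not hold at s2.

No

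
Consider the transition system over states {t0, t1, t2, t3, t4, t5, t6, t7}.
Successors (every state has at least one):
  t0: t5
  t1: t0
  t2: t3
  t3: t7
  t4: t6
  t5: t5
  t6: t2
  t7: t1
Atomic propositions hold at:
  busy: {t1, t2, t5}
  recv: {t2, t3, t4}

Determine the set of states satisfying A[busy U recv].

A[busy U recv]: least fixpoint, start Z0 = Sat(recv) = {t2, t3, t4}, add states in Sat(busy) with every successor in Z. Already a fixed point.
Sat(A[busy U recv]) = {t2, t3, t4}

{t2, t3, t4}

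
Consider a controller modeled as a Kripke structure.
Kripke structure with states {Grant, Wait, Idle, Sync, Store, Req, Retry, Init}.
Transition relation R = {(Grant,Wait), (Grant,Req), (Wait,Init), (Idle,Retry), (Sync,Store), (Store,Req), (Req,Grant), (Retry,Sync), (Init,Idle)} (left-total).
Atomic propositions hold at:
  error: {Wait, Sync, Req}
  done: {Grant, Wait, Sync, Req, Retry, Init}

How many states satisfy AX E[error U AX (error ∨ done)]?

Sat(error ∨ done) = {Grant, Wait, Sync, Req, Retry, Init}
Sat(AX (error ∨ done)) = {s : every successor in {Grant, Wait, Sync, Req, Retry, Init}} = {Grant, Wait, Idle, Store, Req, Retry}
E[error U AX (error ∨ done)]: least fixpoint, start Z0 = Sat(AX (error ∨ done)) = {Grant, Wait, Idle, Store, Req, Retry}, add states in Sat(error) with some successor in Z. Z1 = {Grant, Wait, Idle, Sync, Store, Req, Retry}; fixed.
Sat(E[error U AX (error ∨ done)]) = {Grant, Wait, Idle, Sync, Store, Req, Retry}
Sat(AX E[error U AX (error ∨ done)]) = {s : every successor in {Grant, Wait, Idle, Sync, Store, Req, Retry}} = {Grant, Idle, Sync, Store, Req, Retry, Init}
|Sat(AX E[error U AX (error ∨ done)])| = |{Grant, Idle, Sync, Store, Req, Retry, Init}| = 7.

7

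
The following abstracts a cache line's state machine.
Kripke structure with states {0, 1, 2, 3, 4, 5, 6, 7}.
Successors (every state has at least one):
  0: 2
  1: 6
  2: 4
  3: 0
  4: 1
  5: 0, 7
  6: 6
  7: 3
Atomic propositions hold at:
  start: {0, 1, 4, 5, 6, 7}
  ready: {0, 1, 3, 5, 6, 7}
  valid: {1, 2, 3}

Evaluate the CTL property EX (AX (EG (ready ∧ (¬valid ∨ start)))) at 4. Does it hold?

Yes

Sat(¬valid) = {0, 4, 5, 6, 7}
Sat(¬valid ∨ start) = {0, 1, 4, 5, 6, 7}
Sat(ready ∧ (¬valid ∨ start)) = {0, 1, 5, 6, 7}
EG (ready ∧ (¬valid ∨ start)): greatest fixpoint, start Z0 = {0, 1, 5, 6, 7}, keep only states in Sat with some successor in Z. Z1 = {1, 5, 6}; Z2 = {1, 6}; fixed.
Sat(EG (ready ∧ (¬valid ∨ start))) = {1, 6}
Sat(AX (EG (ready ∧ (¬valid ∨ start)))) = {s : every successor in {1, 6}} = {1, 4, 6}
Sat(EX (AX (EG (ready ∧ (¬valid ∨ start))))) = {s : some successor in {1, 4, 6}} = {1, 2, 4, 6}
4 ∈ Sat(EX (AX (EG (ready ∧ (¬valid ∨ start))))) = {1, 2, 4, 6}, so the formula holds at 4.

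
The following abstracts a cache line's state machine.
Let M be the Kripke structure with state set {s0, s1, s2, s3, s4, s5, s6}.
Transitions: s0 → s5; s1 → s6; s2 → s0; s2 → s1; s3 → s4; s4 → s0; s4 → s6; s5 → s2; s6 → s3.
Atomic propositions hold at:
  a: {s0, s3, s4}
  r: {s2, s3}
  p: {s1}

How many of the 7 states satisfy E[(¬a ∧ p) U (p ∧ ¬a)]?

Sat(¬a) = {s1, s2, s5, s6}
Sat(¬a ∧ p) = {s1}
Sat(p ∧ ¬a) = {s1}
E[(¬a ∧ p) U (p ∧ ¬a)]: least fixpoint, start Z0 = Sat((p ∧ ¬a)) = {s1}, add states in Sat(¬a ∧ p) with some successor in Z. Already a fixed point.
Sat(E[(¬a ∧ p) U (p ∧ ¬a)]) = {s1}
|Sat(E[(¬a ∧ p) U (p ∧ ¬a)])| = |{s1}| = 1.

1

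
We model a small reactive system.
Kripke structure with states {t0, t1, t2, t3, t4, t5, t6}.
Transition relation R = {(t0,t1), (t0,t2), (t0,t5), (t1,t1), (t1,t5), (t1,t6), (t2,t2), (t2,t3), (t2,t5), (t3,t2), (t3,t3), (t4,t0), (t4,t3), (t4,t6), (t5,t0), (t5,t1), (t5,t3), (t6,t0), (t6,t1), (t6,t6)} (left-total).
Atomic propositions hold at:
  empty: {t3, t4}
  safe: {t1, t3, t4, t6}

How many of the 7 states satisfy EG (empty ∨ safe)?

Sat(empty ∨ safe) = {t1, t3, t4, t6}
EG (empty ∨ safe): greatest fixpoint, start Z0 = {t1, t3, t4, t6}, keep only states in Sat with some successor in Z. Already a fixed point.
Sat(EG (empty ∨ safe)) = {t1, t3, t4, t6}
|Sat(EG (empty ∨ safe))| = |{t1, t3, t4, t6}| = 4.

4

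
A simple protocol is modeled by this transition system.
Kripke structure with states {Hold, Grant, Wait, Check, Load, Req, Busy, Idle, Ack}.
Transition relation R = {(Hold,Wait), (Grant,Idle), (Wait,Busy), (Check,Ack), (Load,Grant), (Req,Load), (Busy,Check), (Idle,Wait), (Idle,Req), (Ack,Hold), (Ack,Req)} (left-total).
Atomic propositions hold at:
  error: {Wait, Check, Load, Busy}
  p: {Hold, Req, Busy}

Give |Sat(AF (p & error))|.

Sat(p & error) = {Busy}
AF (p & error): least fixpoint, start Z0 = {Busy}, add states with every successor in Z. Z1 = {Wait, Busy}; Z2 = {Hold, Wait, Busy}; fixed.
Sat(AF (p & error)) = {Hold, Wait, Busy}
|Sat(AF (p & error))| = |{Hold, Wait, Busy}| = 3.

3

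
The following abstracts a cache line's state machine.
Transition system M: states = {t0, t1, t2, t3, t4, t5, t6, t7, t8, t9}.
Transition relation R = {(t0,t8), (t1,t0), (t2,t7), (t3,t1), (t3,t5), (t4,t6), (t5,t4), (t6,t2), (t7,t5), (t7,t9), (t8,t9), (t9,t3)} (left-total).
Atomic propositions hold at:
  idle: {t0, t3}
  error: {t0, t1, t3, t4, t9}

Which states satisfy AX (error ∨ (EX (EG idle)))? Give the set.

EG idle: greatest fixpoint, start Z0 = {t0, t3}, keep only states in Sat with some successor in Z. Z1 = ∅; fixed.
Sat(EG idle) = ∅
Sat(EX (EG idle)) = {s : some successor in ∅} = ∅
Sat(error ∨ (EX (EG idle))) = {t0, t1, t3, t4, t9}
Sat(AX (error ∨ (EX (EG idle)))) = {s : every successor in {t0, t1, t3, t4, t9}} = {t1, t5, t8, t9}

{t1, t5, t8, t9}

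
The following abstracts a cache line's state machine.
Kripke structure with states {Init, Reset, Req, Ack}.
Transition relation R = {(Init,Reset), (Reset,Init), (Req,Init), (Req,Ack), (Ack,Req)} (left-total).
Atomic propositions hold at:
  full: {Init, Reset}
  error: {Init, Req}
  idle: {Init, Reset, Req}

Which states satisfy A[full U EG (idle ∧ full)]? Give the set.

{Init, Reset}

Sat(idle ∧ full) = {Init, Reset}
EG (idle ∧ full): greatest fixpoint, start Z0 = {Init, Reset}, keep only states in Sat with some successor in Z. Already a fixed point.
Sat(EG (idle ∧ full)) = {Init, Reset}
A[full U EG (idle ∧ full)]: least fixpoint, start Z0 = Sat(EG (idle ∧ full)) = {Init, Reset}, add states in Sat(full) with every successor in Z. Already a fixed point.
Sat(A[full U EG (idle ∧ full)]) = {Init, Reset}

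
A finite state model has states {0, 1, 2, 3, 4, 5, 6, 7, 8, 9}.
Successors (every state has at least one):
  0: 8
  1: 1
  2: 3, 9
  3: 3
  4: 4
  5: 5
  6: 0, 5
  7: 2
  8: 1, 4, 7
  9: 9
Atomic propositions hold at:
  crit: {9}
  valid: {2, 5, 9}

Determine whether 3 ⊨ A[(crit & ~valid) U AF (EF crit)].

No

Sat(~valid) = {0, 1, 3, 4, 6, 7, 8}
Sat(crit & ~valid) = ∅
EF crit: least fixpoint, start Z0 = {9}, add states with some successor in Z. Z1 = {2, 9}; Z2 = {2, 7, 9}; Z3 = {2, 7, 8, 9}; Z4 = {0, 2, 7, 8, 9}; Z5 = {0, 2, 6, 7, 8, 9}; fixed.
Sat(EF crit) = {0, 2, 6, 7, 8, 9}
AF (EF crit): least fixpoint, start Z0 = {0, 2, 6, 7, 8, 9}, add states with every successor in Z. Already a fixed point.
Sat(AF (EF crit)) = {0, 2, 6, 7, 8, 9}
A[(crit & ~valid) U AF (EF crit)]: least fixpoint, start Z0 = Sat(AF (EF crit)) = {0, 2, 6, 7, 8, 9}, add states in Sat(crit & ~valid) with every successor in Z. Already a fixed point.
Sat(A[(crit & ~valid) U AF (EF crit)]) = {0, 2, 6, 7, 8, 9}
3 ∉ Sat(A[(crit & ~valid) U AF (EF crit)]) = {0, 2, 6, 7, 8, 9}, so the formula does not hold at 3.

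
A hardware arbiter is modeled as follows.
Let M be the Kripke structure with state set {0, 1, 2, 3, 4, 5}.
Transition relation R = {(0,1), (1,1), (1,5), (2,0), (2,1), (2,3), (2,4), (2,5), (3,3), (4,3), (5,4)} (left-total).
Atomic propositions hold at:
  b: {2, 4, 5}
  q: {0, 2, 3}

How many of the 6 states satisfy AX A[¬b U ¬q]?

3

Sat(¬b) = {0, 1, 3}
Sat(¬q) = {1, 4, 5}
A[¬b U ¬q]: least fixpoint, start Z0 = Sat(¬q) = {1, 4, 5}, add states in Sat(¬b) with every successor in Z. Z1 = {0, 1, 4, 5}; fixed.
Sat(A[¬b U ¬q]) = {0, 1, 4, 5}
Sat(AX A[¬b U ¬q]) = {s : every successor in {0, 1, 4, 5}} = {0, 1, 5}
|Sat(AX A[¬b U ¬q])| = |{0, 1, 5}| = 3.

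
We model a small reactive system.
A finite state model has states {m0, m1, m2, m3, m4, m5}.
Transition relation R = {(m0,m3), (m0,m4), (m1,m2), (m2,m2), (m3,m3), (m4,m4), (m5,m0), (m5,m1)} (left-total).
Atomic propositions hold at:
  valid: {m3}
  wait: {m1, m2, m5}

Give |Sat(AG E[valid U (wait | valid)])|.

3

Sat(wait | valid) = {m1, m2, m3, m5}
E[valid U (wait | valid)]: least fixpoint, start Z0 = Sat((wait | valid)) = {m1, m2, m3, m5}, add states in Sat(valid) with some successor in Z. Already a fixed point.
Sat(E[valid U (wait | valid)]) = {m1, m2, m3, m5}
AG E[valid U (wait | valid)]: greatest fixpoint, start Z0 = {m1, m2, m3, m5}, keep only states in Sat with every successor in Z. Z1 = {m1, m2, m3}; fixed.
Sat(AG E[valid U (wait | valid)]) = {m1, m2, m3}
|Sat(AG E[valid U (wait | valid)])| = |{m1, m2, m3}| = 3.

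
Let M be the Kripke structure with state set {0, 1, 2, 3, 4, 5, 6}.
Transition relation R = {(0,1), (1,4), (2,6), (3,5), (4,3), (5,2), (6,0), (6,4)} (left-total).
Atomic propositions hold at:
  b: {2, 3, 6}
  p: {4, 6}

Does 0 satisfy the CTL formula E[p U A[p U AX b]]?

No

Sat(AX b) = {s : every successor in {2, 3, 6}} = {2, 4, 5}
A[p U AX b]: least fixpoint, start Z0 = Sat(AX b) = {2, 4, 5}, add states in Sat(p) with every successor in Z. Already a fixed point.
Sat(A[p U AX b]) = {2, 4, 5}
E[p U A[p U AX b]]: least fixpoint, start Z0 = Sat(A[p U AX b]) = {2, 4, 5}, add states in Sat(p) with some successor in Z. Z1 = {2, 4, 5, 6}; fixed.
Sat(E[p U A[p U AX b]]) = {2, 4, 5, 6}
0 ∉ Sat(E[p U A[p U AX b]]) = {2, 4, 5, 6}, so the formula does not hold at 0.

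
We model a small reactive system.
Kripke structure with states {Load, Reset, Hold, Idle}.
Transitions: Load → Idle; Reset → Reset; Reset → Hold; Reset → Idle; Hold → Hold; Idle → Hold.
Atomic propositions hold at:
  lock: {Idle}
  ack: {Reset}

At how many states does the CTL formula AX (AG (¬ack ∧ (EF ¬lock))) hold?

3

Sat(¬ack) = {Load, Hold, Idle}
Sat(¬lock) = {Load, Reset, Hold}
EF ¬lock: least fixpoint, start Z0 = {Load, Reset, Hold}, add states with some successor in Z. Z1 = {Load, Reset, Hold, Idle}; fixed.
Sat(EF ¬lock) = {Load, Reset, Hold, Idle}
Sat(¬ack ∧ (EF ¬lock)) = {Load, Hold, Idle}
AG (¬ack ∧ (EF ¬lock)): greatest fixpoint, start Z0 = {Load, Hold, Idle}, keep only states in Sat with every successor in Z. Already a fixed point.
Sat(AG (¬ack ∧ (EF ¬lock))) = {Load, Hold, Idle}
Sat(AX (AG (¬ack ∧ (EF ¬lock)))) = {s : every successor in {Load, Hold, Idle}} = {Load, Hold, Idle}
|Sat(AX (AG (¬ack ∧ (EF ¬lock))))| = |{Load, Hold, Idle}| = 3.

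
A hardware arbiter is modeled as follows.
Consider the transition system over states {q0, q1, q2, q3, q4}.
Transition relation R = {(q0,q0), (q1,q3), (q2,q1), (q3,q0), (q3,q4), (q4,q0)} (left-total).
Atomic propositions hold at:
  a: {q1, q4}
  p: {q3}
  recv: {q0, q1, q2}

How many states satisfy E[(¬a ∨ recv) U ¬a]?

4

Sat(¬a) = {q0, q2, q3}
Sat(¬a ∨ recv) = {q0, q1, q2, q3}
E[(¬a ∨ recv) U ¬a]: least fixpoint, start Z0 = Sat(¬a) = {q0, q2, q3}, add states in Sat(¬a ∨ recv) with some successor in Z. Z1 = {q0, q1, q2, q3}; fixed.
Sat(E[(¬a ∨ recv) U ¬a]) = {q0, q1, q2, q3}
|Sat(E[(¬a ∨ recv) U ¬a])| = |{q0, q1, q2, q3}| = 4.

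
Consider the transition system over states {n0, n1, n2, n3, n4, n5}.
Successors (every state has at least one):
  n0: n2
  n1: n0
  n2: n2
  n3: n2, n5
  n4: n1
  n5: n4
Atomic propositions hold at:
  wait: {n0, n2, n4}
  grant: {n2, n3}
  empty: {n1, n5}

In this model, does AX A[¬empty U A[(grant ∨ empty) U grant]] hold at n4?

No

Sat(¬empty) = {n0, n2, n3, n4}
Sat(grant ∨ empty) = {n1, n2, n3, n5}
A[(grant ∨ empty) U grant]: least fixpoint, start Z0 = Sat(grant) = {n2, n3}, add states in Sat(grant ∨ empty) with every successor in Z. Already a fixed point.
Sat(A[(grant ∨ empty) U grant]) = {n2, n3}
A[¬empty U A[(grant ∨ empty) U grant]]: least fixpoint, start Z0 = Sat(A[(grant ∨ empty) U grant]) = {n2, n3}, add states in Sat(¬empty) with every successor in Z. Z1 = {n0, n2, n3}; fixed.
Sat(A[¬empty U A[(grant ∨ empty) U grant]]) = {n0, n2, n3}
Sat(AX A[¬empty U A[(grant ∨ empty) U grant]]) = {s : every successor in {n0, n2, n3}} = {n0, n1, n2}
n4 ∉ Sat(AX A[¬empty U A[(grant ∨ empty) U grant]]) = {n0, n1, n2}, so the formula does not hold at n4.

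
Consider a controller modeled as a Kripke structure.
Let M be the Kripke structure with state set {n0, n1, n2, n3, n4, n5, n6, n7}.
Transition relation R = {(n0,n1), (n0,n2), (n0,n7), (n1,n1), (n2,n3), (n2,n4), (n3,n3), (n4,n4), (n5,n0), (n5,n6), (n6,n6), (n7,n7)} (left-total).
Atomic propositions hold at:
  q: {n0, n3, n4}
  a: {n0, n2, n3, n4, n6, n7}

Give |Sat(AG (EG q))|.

2

EG q: greatest fixpoint, start Z0 = {n0, n3, n4}, keep only states in Sat with some successor in Z. Z1 = {n3, n4}; fixed.
Sat(EG q) = {n3, n4}
AG (EG q): greatest fixpoint, start Z0 = {n3, n4}, keep only states in Sat with every successor in Z. Already a fixed point.
Sat(AG (EG q)) = {n3, n4}
|Sat(AG (EG q))| = |{n3, n4}| = 2.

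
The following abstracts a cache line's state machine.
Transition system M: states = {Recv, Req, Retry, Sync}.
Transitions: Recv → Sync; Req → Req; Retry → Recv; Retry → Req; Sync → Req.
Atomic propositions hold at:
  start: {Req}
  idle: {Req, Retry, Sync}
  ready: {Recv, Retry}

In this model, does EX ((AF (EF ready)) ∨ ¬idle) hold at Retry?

Yes

EF ready: least fixpoint, start Z0 = {Recv, Retry}, add states with some successor in Z. Already a fixed point.
Sat(EF ready) = {Recv, Retry}
AF (EF ready): least fixpoint, start Z0 = {Recv, Retry}, add states with every successor in Z. Already a fixed point.
Sat(AF (EF ready)) = {Recv, Retry}
Sat(¬idle) = {Recv}
Sat((AF (EF ready)) ∨ ¬idle) = {Recv, Retry}
Sat(EX ((AF (EF ready)) ∨ ¬idle)) = {s : some successor in {Recv, Retry}} = {Retry}
Retry ∈ Sat(EX ((AF (EF ready)) ∨ ¬idle)) = {Retry}, so the formula holds at Retry.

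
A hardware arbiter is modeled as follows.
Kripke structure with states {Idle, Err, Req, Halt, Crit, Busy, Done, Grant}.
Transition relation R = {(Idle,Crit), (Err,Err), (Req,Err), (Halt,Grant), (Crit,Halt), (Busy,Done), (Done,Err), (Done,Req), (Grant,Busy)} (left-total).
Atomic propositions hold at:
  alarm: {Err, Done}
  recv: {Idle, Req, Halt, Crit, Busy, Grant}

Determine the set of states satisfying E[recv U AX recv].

{Idle, Halt, Crit, Grant}

Sat(AX recv) = {s : every successor in {Idle, Req, Halt, Crit, Busy, Grant}} = {Idle, Halt, Crit, Grant}
E[recv U AX recv]: least fixpoint, start Z0 = Sat(AX recv) = {Idle, Halt, Crit, Grant}, add states in Sat(recv) with some successor in Z. Already a fixed point.
Sat(E[recv U AX recv]) = {Idle, Halt, Crit, Grant}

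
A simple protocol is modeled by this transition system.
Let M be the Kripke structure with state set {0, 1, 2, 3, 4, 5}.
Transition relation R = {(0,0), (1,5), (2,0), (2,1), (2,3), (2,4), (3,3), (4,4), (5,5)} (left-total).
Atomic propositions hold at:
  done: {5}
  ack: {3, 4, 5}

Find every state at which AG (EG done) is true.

{5}

EG done: greatest fixpoint, start Z0 = {5}, keep only states in Sat with some successor in Z. Already a fixed point.
Sat(EG done) = {5}
AG (EG done): greatest fixpoint, start Z0 = {5}, keep only states in Sat with every successor in Z. Already a fixed point.
Sat(AG (EG done)) = {5}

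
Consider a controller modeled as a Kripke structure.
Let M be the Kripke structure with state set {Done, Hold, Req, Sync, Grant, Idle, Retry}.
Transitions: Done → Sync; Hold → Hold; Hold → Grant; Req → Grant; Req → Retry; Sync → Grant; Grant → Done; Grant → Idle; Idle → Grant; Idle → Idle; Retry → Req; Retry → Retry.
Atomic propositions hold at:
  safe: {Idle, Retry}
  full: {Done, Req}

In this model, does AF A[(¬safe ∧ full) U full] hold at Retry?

No

Sat(¬safe) = {Done, Hold, Req, Sync, Grant}
Sat(¬safe ∧ full) = {Done, Req}
A[(¬safe ∧ full) U full]: least fixpoint, start Z0 = Sat(full) = {Done, Req}, add states in Sat(¬safe ∧ full) with every successor in Z. Already a fixed point.
Sat(A[(¬safe ∧ full) U full]) = {Done, Req}
AF A[(¬safe ∧ full) U full]: least fixpoint, start Z0 = {Done, Req}, add states with every successor in Z. Already a fixed point.
Sat(AF A[(¬safe ∧ full) U full]) = {Done, Req}
Retry ∉ Sat(AF A[(¬safe ∧ full) U full]) = {Done, Req}, so the formula does not hold at Retry.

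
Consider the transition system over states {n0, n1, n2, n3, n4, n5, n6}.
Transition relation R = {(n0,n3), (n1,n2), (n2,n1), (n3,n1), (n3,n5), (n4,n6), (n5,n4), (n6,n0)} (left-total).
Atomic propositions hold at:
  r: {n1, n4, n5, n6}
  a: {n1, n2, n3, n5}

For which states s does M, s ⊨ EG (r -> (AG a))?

{n0, n1, n2, n3}

AG a: greatest fixpoint, start Z0 = {n1, n2, n3, n5}, keep only states in Sat with every successor in Z. Z1 = {n1, n2, n3}; Z2 = {n1, n2}; fixed.
Sat(AG a) = {n1, n2}
Sat(r -> (AG a)) = {n0, n1, n2, n3}
EG (r -> (AG a)): greatest fixpoint, start Z0 = {n0, n1, n2, n3}, keep only states in Sat with some successor in Z. Already a fixed point.
Sat(EG (r -> (AG a))) = {n0, n1, n2, n3}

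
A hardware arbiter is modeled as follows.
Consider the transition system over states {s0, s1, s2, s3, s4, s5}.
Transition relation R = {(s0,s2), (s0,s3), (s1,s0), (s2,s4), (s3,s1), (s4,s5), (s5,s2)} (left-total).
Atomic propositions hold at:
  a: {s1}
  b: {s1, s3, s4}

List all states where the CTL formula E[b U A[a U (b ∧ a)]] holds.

Sat(b ∧ a) = {s1}
A[a U (b ∧ a)]: least fixpoint, start Z0 = Sat((b ∧ a)) = {s1}, add states in Sat(a) with every successor in Z. Already a fixed point.
Sat(A[a U (b ∧ a)]) = {s1}
E[b U A[a U (b ∧ a)]]: least fixpoint, start Z0 = Sat(A[a U (b ∧ a)]) = {s1}, add states in Sat(b) with some successor in Z. Z1 = {s1, s3}; fixed.
Sat(E[b U A[a U (b ∧ a)]]) = {s1, s3}

{s1, s3}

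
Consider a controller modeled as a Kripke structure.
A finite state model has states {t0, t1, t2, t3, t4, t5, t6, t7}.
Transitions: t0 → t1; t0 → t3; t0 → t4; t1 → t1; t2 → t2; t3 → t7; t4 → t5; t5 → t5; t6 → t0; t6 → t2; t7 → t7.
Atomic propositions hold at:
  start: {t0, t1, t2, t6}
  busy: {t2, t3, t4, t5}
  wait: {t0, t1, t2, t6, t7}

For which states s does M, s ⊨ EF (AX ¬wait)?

{t0, t4, t5, t6}

Sat(¬wait) = {t3, t4, t5}
Sat(AX ¬wait) = {s : every successor in {t3, t4, t5}} = {t4, t5}
EF (AX ¬wait): least fixpoint, start Z0 = {t4, t5}, add states with some successor in Z. Z1 = {t0, t4, t5}; Z2 = {t0, t4, t5, t6}; fixed.
Sat(EF (AX ¬wait)) = {t0, t4, t5, t6}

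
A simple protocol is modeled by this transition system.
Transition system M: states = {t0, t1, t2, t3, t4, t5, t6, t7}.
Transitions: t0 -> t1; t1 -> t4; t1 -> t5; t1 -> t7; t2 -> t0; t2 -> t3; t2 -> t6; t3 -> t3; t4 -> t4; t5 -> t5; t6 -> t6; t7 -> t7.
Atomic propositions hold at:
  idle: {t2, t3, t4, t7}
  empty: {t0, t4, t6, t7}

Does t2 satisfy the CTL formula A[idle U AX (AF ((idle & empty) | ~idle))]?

Sat(idle & empty) = {t4, t7}
Sat(~idle) = {t0, t1, t5, t6}
Sat((idle & empty) | ~idle) = {t0, t1, t4, t5, t6, t7}
AF ((idle & empty) | ~idle): least fixpoint, start Z0 = {t0, t1, t4, t5, t6, t7}, add states with every successor in Z. Already a fixed point.
Sat(AF ((idle & empty) | ~idle)) = {t0, t1, t4, t5, t6, t7}
Sat(AX (AF ((idle & empty) | ~idle))) = {s : every successor in {t0, t1, t4, t5, t6, t7}} = {t0, t1, t4, t5, t6, t7}
A[idle U AX (AF ((idle & empty) | ~idle))]: least fixpoint, start Z0 = Sat(AX (AF ((idle & empty) | ~idle))) = {t0, t1, t4, t5, t6, t7}, add states in Sat(idle) with every successor in Z. Already a fixed point.
Sat(A[idle U AX (AF ((idle & empty) | ~idle))]) = {t0, t1, t4, t5, t6, t7}
t2 ∉ Sat(A[idle U AX (AF ((idle & empty) | ~idle))]) = {t0, t1, t4, t5, t6, t7}, so the formula does not hold at t2.

No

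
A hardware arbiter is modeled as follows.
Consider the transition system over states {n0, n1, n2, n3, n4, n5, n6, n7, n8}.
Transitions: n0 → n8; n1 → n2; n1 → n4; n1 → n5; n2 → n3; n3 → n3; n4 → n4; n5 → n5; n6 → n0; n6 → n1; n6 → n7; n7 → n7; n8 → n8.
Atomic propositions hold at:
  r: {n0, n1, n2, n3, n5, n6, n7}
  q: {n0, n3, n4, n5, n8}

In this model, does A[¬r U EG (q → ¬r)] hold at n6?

Sat(¬r) = {n4, n8}
Sat(q → ¬r) = {n1, n2, n4, n6, n7, n8}
EG (q → ¬r): greatest fixpoint, start Z0 = {n1, n2, n4, n6, n7, n8}, keep only states in Sat with some successor in Z. Z1 = {n1, n4, n6, n7, n8}; fixed.
Sat(EG (q → ¬r)) = {n1, n4, n6, n7, n8}
A[¬r U EG (q → ¬r)]: least fixpoint, start Z0 = Sat(EG (q → ¬r)) = {n1, n4, n6, n7, n8}, add states in Sat(¬r) with every successor in Z. Already a fixed point.
Sat(A[¬r U EG (q → ¬r)]) = {n1, n4, n6, n7, n8}
n6 ∈ Sat(A[¬r U EG (q → ¬r)]) = {n1, n4, n6, n7, n8}, so the formula holds at n6.

Yes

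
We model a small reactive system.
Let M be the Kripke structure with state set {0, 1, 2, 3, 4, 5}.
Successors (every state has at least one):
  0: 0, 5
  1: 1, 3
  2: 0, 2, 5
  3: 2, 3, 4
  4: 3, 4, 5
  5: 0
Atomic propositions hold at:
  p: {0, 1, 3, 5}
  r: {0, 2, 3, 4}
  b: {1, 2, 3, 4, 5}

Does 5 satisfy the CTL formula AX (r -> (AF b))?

AF b: least fixpoint, start Z0 = {1, 2, 3, 4, 5}, add states with every successor in Z. Already a fixed point.
Sat(AF b) = {1, 2, 3, 4, 5}
Sat(r -> (AF b)) = {1, 2, 3, 4, 5}
Sat(AX (r -> (AF b))) = {s : every successor in {1, 2, 3, 4, 5}} = {1, 3, 4}
5 ∉ Sat(AX (r -> (AF b))) = {1, 3, 4}, so the formula does not hold at 5.

No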